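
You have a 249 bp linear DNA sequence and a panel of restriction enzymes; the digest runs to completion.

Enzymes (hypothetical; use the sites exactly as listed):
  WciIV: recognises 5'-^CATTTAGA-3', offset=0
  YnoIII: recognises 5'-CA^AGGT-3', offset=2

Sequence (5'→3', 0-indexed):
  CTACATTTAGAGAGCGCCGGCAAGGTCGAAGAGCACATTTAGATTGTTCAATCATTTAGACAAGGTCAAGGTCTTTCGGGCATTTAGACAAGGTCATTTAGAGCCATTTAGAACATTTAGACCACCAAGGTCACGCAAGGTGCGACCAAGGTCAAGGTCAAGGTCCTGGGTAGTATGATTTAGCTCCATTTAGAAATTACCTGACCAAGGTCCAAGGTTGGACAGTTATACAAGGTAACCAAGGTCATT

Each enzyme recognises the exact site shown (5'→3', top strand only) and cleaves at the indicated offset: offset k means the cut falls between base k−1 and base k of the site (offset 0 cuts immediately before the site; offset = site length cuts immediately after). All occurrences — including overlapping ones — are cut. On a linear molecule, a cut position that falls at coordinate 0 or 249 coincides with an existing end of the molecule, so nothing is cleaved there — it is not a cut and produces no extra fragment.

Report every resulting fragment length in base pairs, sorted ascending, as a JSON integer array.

[3,4,6,6,6,7,8,9,9,10,10,10,10,11,12,13,14,17,18,19,21,26]

Site scan:
  WciIV (CATTTAGA, off=0): starts [3, 35, 52, 80, 94, 104, 113, 186] → cuts [3, 35, 52, 80, 94, 104, 113, 186]
  YnoIII (CAAGGT, off=2): starts [20, 60, 66, 88, 125, 135, 146, 152, 158, 205, 212, 230, 239] → cuts [22, 62, 68, 90, 127, 137, 148, 154, 160, 207, 214, 232, 241]

Pooled cuts: [3, 22, 35, 52, 62, 68, 80, 90, 94, 104, 113, 127, 137, 148, 154, 160, 186, 207, 214, 232, 241]

Fragment lengths:
  [0,3): 3 bp
  [3,22): 19 bp
  [22,35): 13 bp
  [35,52): 17 bp
  [52,62): 10 bp
  [62,68): 6 bp
  [68,80): 12 bp
  [80,90): 10 bp
  [90,94): 4 bp
  [94,104): 10 bp
  [104,113): 9 bp
  [113,127): 14 bp
  [127,137): 10 bp
  [137,148): 11 bp
  [148,154): 6 bp
  [154,160): 6 bp
  [160,186): 26 bp
  [186,207): 21 bp
  [207,214): 7 bp
  [214,232): 18 bp
  [232,241): 9 bp
  [241,249): 8 bp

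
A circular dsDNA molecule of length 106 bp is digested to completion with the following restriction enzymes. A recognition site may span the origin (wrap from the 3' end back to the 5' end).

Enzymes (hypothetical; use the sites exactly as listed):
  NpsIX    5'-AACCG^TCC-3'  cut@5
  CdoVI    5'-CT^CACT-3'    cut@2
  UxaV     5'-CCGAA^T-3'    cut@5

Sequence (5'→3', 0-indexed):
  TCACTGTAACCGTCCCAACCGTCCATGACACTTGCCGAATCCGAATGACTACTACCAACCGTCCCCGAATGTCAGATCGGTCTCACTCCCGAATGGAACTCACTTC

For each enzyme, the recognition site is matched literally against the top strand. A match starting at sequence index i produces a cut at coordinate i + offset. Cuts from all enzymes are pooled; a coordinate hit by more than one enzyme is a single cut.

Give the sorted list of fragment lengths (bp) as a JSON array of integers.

[6,7,7,8,9,10,11,14,16,18]

Site scan:
  NpsIX AACCGTCC/5: at [7, 16, 56] ⇒ [12, 21, 61]
  CdoVI CTCACT/2: at [81, 98, 105] ⇒ [1, 83, 100]
  UxaV CCGAAT/5: at [34, 40, 64, 88] ⇒ [39, 45, 69, 93]

All cut coordinates (distinct, sorted): [1, 12, 21, 39, 45, 61, 69, 83, 93, 100]

Fragments:
  1→12: 11 bp
  12→21: 9 bp
  21→39: 18 bp
  39→45: 6 bp
  45→61: 16 bp
  61→69: 8 bp
  69→83: 14 bp
  83→93: 10 bp
  93→100: 7 bp
  100→1 (wrap): 106-100+1 = 7 bp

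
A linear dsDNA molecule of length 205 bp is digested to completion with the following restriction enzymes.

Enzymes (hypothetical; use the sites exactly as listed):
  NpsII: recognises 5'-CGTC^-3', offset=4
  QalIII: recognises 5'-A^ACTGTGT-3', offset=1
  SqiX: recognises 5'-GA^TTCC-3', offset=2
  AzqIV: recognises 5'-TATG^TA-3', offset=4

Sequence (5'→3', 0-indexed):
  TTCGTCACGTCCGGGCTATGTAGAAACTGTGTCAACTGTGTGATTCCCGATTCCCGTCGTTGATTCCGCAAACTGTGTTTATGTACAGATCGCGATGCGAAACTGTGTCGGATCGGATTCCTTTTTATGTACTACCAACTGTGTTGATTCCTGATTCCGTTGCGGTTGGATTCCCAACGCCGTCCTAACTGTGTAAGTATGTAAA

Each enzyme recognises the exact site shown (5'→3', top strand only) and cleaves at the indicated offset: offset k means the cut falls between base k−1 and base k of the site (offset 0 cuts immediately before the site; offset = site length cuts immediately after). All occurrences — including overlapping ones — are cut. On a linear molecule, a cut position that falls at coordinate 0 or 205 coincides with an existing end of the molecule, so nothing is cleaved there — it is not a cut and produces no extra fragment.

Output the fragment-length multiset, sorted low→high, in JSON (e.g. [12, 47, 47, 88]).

Scan for sites:
  NpsII CGTC/4: at [2, 7, 54, 180] ⇒ [6, 11, 58, 184]
  QalIII AACTGTGT/1: at [24, 33, 70, 100, 136, 186] ⇒ [25, 34, 71, 101, 137, 187]
  SqiX GATTCC/2: at [41, 48, 61, 115, 145, 152, 168] ⇒ [43, 50, 63, 117, 147, 154, 170]
  AzqIV TATGTA/4: at [16, 79, 125, 197] ⇒ [20, 83, 129, 201]

Pooled cuts: [6, 11, 20, 25, 34, 43, 50, 58, 63, 71, 83, 101, 117, 129, 137, 147, 154, 170, 184, 187, 201]

Fragments:
  [0,6): 6 bp
  [6,11): 5 bp
  [11,20): 9 bp
  [20,25): 5 bp
  [25,34): 9 bp
  [34,43): 9 bp
  [43,50): 7 bp
  [50,58): 8 bp
  [58,63): 5 bp
  [63,71): 8 bp
  [71,83): 12 bp
  [83,101): 18 bp
  [101,117): 16 bp
  [117,129): 12 bp
  [129,137): 8 bp
  [137,147): 10 bp
  [147,154): 7 bp
  [154,170): 16 bp
  [170,184): 14 bp
  [184,187): 3 bp
  [187,201): 14 bp
  [201,205): 4 bp

[3,4,5,5,5,6,7,7,8,8,8,9,9,9,10,12,12,14,14,16,16,18]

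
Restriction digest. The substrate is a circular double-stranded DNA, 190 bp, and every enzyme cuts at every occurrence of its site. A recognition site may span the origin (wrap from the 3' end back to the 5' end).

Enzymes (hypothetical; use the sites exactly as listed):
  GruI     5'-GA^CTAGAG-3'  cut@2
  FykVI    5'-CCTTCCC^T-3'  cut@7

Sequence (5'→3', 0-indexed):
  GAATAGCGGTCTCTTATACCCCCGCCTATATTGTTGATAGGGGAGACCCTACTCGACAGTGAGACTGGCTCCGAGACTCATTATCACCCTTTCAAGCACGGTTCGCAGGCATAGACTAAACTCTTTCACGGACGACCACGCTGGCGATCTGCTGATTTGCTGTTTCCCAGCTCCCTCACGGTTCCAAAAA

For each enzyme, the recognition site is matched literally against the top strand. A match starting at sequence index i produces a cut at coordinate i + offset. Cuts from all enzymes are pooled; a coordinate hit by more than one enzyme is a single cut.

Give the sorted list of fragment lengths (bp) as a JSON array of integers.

Per-enzyme occurrences:
  GruI (GACTAGAG, off=2): no sites
  FykVI (CCTTCCCT, off=7): no sites

Pooled cuts: ∅

Fragment lengths:
  no cuts → one circular fragment of 190 bp

[190]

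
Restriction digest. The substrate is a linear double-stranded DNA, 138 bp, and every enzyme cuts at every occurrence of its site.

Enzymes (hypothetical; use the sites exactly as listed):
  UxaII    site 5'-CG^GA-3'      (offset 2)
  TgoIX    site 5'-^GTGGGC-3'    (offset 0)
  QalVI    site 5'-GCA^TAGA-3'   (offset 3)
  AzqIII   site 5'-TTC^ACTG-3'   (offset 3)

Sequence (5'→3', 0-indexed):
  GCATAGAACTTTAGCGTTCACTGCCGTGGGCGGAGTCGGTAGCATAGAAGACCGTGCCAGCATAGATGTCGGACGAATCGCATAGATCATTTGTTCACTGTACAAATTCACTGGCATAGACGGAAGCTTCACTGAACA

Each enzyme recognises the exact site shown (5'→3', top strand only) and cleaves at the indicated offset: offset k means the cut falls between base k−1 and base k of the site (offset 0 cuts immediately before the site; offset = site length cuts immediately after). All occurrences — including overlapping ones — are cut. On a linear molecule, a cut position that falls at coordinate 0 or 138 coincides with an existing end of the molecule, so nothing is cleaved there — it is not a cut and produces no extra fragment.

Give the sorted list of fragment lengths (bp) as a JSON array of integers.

[3,6,6,7,7,8,8,9,11,12,13,14,16,18]

Site scan:
  UxaII CGGA/2: at [30, 69, 120] ⇒ [32, 71, 122]
  TgoIX GTGGGC/0: at [25] ⇒ [25]
  QalVI GCATAGA/3: at [0, 41, 59, 79, 113] ⇒ [3, 44, 62, 82, 116]
  AzqIII TTCACTG/3: at [16, 93, 106, 127] ⇒ [19, 96, 109, 130]

All cut coordinates (distinct, sorted): [3, 19, 25, 32, 44, 62, 71, 82, 96, 109, 116, 122, 130]

Fragment lengths:
  [0,3): 3 bp
  [3,19): 16 bp
  [19,25): 6 bp
  [25,32): 7 bp
  [32,44): 12 bp
  [44,62): 18 bp
  [62,71): 9 bp
  [71,82): 11 bp
  [82,96): 14 bp
  [96,109): 13 bp
  [109,116): 7 bp
  [116,122): 6 bp
  [122,130): 8 bp
  [130,138): 8 bp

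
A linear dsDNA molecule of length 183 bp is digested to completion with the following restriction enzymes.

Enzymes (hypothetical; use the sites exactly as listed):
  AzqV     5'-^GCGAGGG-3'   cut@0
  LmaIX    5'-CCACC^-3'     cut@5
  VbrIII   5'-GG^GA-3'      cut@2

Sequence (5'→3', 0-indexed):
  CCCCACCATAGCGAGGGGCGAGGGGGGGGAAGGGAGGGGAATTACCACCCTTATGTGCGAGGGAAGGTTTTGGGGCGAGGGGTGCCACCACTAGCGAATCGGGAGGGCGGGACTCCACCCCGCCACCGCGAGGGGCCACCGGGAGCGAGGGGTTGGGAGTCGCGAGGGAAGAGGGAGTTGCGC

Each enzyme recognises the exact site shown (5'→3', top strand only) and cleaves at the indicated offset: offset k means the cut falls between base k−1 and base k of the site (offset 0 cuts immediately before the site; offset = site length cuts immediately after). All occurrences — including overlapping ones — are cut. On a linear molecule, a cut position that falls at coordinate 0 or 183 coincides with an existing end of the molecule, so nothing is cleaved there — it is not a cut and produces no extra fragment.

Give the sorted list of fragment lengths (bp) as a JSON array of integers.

[2,2,3,5,5,5,6,6,7,7,7,7,8,8,9,9,11,11,12,12,13,13,15]

Scan for sites:
  AzqV GCGAGGG/0: at [10, 17, 56, 74, 127, 144, 161] ⇒ [10, 17, 56, 74, 127, 144, 161]
  LmaIX CCACC/5: at [2, 44, 84, 114, 122, 135] ⇒ [7, 49, 89, 119, 127, 140]
  VbrIII GGGA/2: at [26, 31, 36, 60, 100, 108, 140, 154, 165, 172] ⇒ [28, 33, 38, 62, 102, 110, 142, 156, 167, 174]

Pooled cuts: [7, 10, 17, 28, 33, 38, 49, 56, 62, 74, 89, 102, 110, 119, 127, 140, 142, 144, 156, 161, 167, 174]

Fragment lengths:
  [0,7): 7 bp
  [7,10): 3 bp
  [10,17): 7 bp
  [17,28): 11 bp
  [28,33): 5 bp
  [33,38): 5 bp
  [38,49): 11 bp
  [49,56): 7 bp
  [56,62): 6 bp
  [62,74): 12 bp
  [74,89): 15 bp
  [89,102): 13 bp
  [102,110): 8 bp
  [110,119): 9 bp
  [119,127): 8 bp
  [127,140): 13 bp
  [140,142): 2 bp
  [142,144): 2 bp
  [144,156): 12 bp
  [156,161): 5 bp
  [161,167): 6 bp
  [167,174): 7 bp
  [174,183): 9 bp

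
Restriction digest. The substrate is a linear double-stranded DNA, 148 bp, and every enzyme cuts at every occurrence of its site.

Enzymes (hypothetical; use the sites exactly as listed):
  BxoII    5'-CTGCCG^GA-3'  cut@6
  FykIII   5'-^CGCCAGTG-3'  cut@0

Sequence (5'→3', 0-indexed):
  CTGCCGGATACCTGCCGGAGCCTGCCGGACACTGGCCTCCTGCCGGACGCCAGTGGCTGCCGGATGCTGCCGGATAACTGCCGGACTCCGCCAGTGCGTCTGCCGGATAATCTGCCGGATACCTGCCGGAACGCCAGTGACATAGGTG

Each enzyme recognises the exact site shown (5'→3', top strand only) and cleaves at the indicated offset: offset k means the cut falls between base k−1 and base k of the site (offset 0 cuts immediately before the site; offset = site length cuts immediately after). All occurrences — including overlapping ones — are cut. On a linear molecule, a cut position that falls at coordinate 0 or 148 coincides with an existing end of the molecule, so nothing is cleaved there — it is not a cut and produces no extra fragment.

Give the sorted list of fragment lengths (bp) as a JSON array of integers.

[2,3,5,6,10,10,11,11,11,12,15,17,17,18]

Site scan:
  BxoII CTGCCGGA/6: at [0, 11, 21, 39, 56, 66, 77, 99, 111, 122] ⇒ [6, 17, 27, 45, 62, 72, 83, 105, 117, 128]
  FykIII CGCCAGTG/0: at [47, 88, 131] ⇒ [47, 88, 131]

Pooled cuts: [6, 17, 27, 45, 47, 62, 72, 83, 88, 105, 117, 128, 131]

Fragment lengths:
  [0,6): 6 bp
  [6,17): 11 bp
  [17,27): 10 bp
  [27,45): 18 bp
  [45,47): 2 bp
  [47,62): 15 bp
  [62,72): 10 bp
  [72,83): 11 bp
  [83,88): 5 bp
  [88,105): 17 bp
  [105,117): 12 bp
  [117,128): 11 bp
  [128,131): 3 bp
  [131,148): 17 bp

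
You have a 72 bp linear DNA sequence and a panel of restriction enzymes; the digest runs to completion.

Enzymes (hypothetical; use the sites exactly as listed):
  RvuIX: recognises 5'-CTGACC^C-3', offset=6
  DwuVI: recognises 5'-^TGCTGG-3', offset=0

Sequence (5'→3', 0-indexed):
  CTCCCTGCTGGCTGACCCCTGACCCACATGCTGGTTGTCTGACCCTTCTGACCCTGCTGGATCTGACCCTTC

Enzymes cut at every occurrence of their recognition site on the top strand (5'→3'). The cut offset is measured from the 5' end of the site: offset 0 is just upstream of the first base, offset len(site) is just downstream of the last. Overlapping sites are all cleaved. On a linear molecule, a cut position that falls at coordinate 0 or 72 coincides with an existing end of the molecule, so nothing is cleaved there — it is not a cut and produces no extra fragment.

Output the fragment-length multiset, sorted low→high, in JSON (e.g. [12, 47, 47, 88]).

[1,4,4,5,7,9,12,14,16]

Scan for sites:
  RvuIX (CTGACCC, off=6): starts [11, 18, 38, 47, 62] → cuts [17, 24, 44, 53, 68]
  DwuVI (TGCTGG, off=0): starts [5, 28, 54] → cuts [5, 28, 54]

Pooled cuts: [5, 17, 24, 28, 44, 53, 54, 68]

Fragments:
  [0,5): 5 bp
  [5,17): 12 bp
  [17,24): 7 bp
  [24,28): 4 bp
  [28,44): 16 bp
  [44,53): 9 bp
  [53,54): 1 bp
  [54,68): 14 bp
  [68,72): 4 bp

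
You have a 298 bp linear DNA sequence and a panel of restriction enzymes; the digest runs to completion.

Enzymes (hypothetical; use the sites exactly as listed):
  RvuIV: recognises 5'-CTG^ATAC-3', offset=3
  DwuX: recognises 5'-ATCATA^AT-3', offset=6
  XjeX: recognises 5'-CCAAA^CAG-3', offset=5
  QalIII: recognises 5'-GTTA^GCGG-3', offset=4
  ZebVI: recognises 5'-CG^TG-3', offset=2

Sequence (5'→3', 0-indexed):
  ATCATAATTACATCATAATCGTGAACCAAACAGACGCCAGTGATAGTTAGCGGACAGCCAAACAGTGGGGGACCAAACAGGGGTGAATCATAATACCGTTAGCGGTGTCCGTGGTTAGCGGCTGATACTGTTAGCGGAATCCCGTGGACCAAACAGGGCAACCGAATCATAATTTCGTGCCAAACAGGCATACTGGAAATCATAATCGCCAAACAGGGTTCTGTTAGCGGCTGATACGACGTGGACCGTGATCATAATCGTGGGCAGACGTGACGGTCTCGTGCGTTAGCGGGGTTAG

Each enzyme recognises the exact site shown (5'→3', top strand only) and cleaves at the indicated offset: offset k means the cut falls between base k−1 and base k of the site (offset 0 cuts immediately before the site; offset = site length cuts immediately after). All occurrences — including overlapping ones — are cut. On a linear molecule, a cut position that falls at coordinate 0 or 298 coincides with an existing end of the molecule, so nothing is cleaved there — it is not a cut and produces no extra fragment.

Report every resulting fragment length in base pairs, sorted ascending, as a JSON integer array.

Site scan:
  RvuIV (CTGATAC, off=3): starts [121, 230] → cuts [124, 233]
  DwuX (ATCATAAT, off=6): starts [0, 11, 86, 165, 198, 250] → cuts [6, 17, 92, 171, 204, 256]
  XjeX (CCAAACAG, off=5): starts [25, 57, 72, 148, 179, 208] → cuts [30, 62, 77, 153, 184, 213]
  QalIII (GTTAGCGG, off=4): starts [45, 97, 113, 129, 222, 284] → cuts [49, 101, 117, 133, 226, 288]
  ZebVI (CGTG, off=2): starts [19, 109, 142, 175, 239, 246, 258, 268, 279] → cuts [21, 111, 144, 177, 241, 248, 260, 270, 281]

Pooled cuts: [6, 17, 21, 30, 49, 62, 77, 92, 101, 111, 117, 124, 133, 144, 153, 171, 177, 184, 204, 213, 226, 233, 241, 248, 256, 260, 270, 281, 288]

Fragments:
  [0,6): 6 bp
  [6,17): 11 bp
  [17,21): 4 bp
  [21,30): 9 bp
  [30,49): 19 bp
  [49,62): 13 bp
  [62,77): 15 bp
  [77,92): 15 bp
  [92,101): 9 bp
  [101,111): 10 bp
  [111,117): 6 bp
  [117,124): 7 bp
  [124,133): 9 bp
  [133,144): 11 bp
  [144,153): 9 bp
  [153,171): 18 bp
  [171,177): 6 bp
  [177,184): 7 bp
  [184,204): 20 bp
  [204,213): 9 bp
  [213,226): 13 bp
  [226,233): 7 bp
  [233,241): 8 bp
  [241,248): 7 bp
  [248,256): 8 bp
  [256,260): 4 bp
  [260,270): 10 bp
  [270,281): 11 bp
  [281,288): 7 bp
  [288,298): 10 bp

[4,4,6,6,6,7,7,7,7,7,8,8,9,9,9,9,9,10,10,10,11,11,11,13,13,15,15,18,19,20]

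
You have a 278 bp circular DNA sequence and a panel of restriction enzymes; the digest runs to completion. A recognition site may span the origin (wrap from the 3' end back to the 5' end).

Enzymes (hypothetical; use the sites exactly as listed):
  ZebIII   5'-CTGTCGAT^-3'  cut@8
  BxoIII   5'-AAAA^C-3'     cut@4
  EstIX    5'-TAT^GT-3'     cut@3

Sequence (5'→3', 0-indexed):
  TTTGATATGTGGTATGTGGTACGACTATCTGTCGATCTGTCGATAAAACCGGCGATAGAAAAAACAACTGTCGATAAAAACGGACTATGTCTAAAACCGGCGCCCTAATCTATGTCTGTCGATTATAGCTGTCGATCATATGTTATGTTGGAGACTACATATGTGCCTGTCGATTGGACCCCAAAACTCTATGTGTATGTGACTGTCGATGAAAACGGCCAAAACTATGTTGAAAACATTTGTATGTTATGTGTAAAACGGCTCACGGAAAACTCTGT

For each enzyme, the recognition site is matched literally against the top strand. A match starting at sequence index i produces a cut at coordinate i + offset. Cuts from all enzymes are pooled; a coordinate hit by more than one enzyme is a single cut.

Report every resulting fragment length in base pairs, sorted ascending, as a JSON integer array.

[4,4,5,5,5,5,5,6,6,7,8,8,8,8,8,9,9,10,11,12,12,12,13,14,14,16,16,17,21]

Site scan:
  ZebIII CTGTCGAT/8: at [28, 36, 67, 115, 128, 166, 202] ⇒ [36, 44, 75, 123, 136, 174, 210]
  BxoIII AAAAC/4: at [44, 60, 76, 92, 182, 211, 220, 232, 254, 268] ⇒ [48, 64, 80, 96, 186, 215, 224, 236, 258, 272]
  EstIX TATGT/3: at [5, 12, 85, 110, 138, 143, 159, 189, 195, 225, 242, 247] ⇒ [8, 15, 88, 113, 141, 146, 162, 192, 198, 228, 245, 250]

All cut coordinates (distinct, sorted): [8, 15, 36, 44, 48, 64, 75, 80, 88, 96, 113, 123, 136, 141, 146, 162, 174, 186, 192, 198, 210, 215, 224, 228, 236, 245, 250, 258, 272]

Fragments:
  8→15: 7 bp
  15→36: 21 bp
  36→44: 8 bp
  44→48: 4 bp
  48→64: 16 bp
  64→75: 11 bp
  75→80: 5 bp
  80→88: 8 bp
  88→96: 8 bp
  96→113: 17 bp
  113→123: 10 bp
  123→136: 13 bp
  136→141: 5 bp
  141→146: 5 bp
  146→162: 16 bp
  162→174: 12 bp
  174→186: 12 bp
  186→192: 6 bp
  192→198: 6 bp
  198→210: 12 bp
  210→215: 5 bp
  215→224: 9 bp
  224→228: 4 bp
  228→236: 8 bp
  236→245: 9 bp
  245→250: 5 bp
  250→258: 8 bp
  258→272: 14 bp
  272→8 (wrap): 278-272+8 = 14 bp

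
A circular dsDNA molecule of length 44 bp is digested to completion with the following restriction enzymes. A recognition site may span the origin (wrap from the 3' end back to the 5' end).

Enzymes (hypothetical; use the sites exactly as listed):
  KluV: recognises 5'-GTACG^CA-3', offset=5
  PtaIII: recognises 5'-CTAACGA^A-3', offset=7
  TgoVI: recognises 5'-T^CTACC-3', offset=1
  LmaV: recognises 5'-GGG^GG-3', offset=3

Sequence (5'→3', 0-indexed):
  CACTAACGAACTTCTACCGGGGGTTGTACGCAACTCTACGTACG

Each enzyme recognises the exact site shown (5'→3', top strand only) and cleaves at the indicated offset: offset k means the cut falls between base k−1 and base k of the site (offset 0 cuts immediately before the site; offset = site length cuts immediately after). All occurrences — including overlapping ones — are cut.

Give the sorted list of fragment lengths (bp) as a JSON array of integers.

Per-enzyme occurrences:
  KluV GTACGCA/5: at [25, 39] ⇒ [0, 30]
  PtaIII CTAACGAA/7: at [2] ⇒ [9]
  TgoVI TCTACC/1: at [12] ⇒ [13]
  LmaV GGGGG/3: at [18] ⇒ [21]

Pooled cuts: [0, 9, 13, 21, 30]

Fragment lengths:
  0→9: 9 bp
  9→13: 4 bp
  13→21: 8 bp
  21→30: 9 bp
  30→0 (wrap): 44-30+0 = 14 bp

[4,8,9,9,14]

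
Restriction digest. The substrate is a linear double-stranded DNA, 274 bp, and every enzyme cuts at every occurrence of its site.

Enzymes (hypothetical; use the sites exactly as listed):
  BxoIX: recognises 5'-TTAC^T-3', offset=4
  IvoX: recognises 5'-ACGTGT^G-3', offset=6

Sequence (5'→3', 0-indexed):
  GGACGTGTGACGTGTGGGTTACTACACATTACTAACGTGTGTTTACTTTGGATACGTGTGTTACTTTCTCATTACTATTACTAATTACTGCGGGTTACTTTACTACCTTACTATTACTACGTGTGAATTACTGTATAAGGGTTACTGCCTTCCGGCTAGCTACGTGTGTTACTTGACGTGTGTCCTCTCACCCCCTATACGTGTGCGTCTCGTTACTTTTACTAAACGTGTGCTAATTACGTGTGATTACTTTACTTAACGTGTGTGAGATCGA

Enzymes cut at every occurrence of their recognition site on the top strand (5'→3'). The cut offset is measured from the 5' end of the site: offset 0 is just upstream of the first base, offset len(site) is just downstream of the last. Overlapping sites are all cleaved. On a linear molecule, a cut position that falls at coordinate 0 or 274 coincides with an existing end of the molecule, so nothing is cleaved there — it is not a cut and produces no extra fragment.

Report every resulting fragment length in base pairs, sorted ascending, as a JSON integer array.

Scan for sites:
  BxoIX (TTACT, off=4): starts [18, 28, 42, 60, 71, 77, 84, 94, 99, 107, 113, 127, 141, 168, 212, 218, 246, 251] → cuts [22, 32, 46, 64, 75, 81, 88, 98, 103, 111, 117, 131, 145, 172, 216, 222, 250, 255]
  IvoX (ACGTGTG, off=6): starts [2, 9, 34, 53, 118, 161, 175, 198, 225, 238, 258] → cuts [8, 15, 40, 59, 124, 167, 181, 204, 231, 244, 264]

All cut coordinates (distinct, sorted): [8, 15, 22, 32, 40, 46, 59, 64, 75, 81, 88, 98, 103, 111, 117, 124, 131, 145, 167, 172, 181, 204, 216, 222, 231, 244, 250, 255, 264]

Fragments:
  [0,8): 8 bp
  [8,15): 7 bp
  [15,22): 7 bp
  [22,32): 10 bp
  [32,40): 8 bp
  [40,46): 6 bp
  [46,59): 13 bp
  [59,64): 5 bp
  [64,75): 11 bp
  [75,81): 6 bp
  [81,88): 7 bp
  [88,98): 10 bp
  [98,103): 5 bp
  [103,111): 8 bp
  [111,117): 6 bp
  [117,124): 7 bp
  [124,131): 7 bp
  [131,145): 14 bp
  [145,167): 22 bp
  [167,172): 5 bp
  [172,181): 9 bp
  [181,204): 23 bp
  [204,216): 12 bp
  [216,222): 6 bp
  [222,231): 9 bp
  [231,244): 13 bp
  [244,250): 6 bp
  [250,255): 5 bp
  [255,264): 9 bp
  [264,274): 10 bp

[5,5,5,5,6,6,6,6,6,7,7,7,7,7,8,8,8,9,9,9,10,10,10,11,12,13,13,14,22,23]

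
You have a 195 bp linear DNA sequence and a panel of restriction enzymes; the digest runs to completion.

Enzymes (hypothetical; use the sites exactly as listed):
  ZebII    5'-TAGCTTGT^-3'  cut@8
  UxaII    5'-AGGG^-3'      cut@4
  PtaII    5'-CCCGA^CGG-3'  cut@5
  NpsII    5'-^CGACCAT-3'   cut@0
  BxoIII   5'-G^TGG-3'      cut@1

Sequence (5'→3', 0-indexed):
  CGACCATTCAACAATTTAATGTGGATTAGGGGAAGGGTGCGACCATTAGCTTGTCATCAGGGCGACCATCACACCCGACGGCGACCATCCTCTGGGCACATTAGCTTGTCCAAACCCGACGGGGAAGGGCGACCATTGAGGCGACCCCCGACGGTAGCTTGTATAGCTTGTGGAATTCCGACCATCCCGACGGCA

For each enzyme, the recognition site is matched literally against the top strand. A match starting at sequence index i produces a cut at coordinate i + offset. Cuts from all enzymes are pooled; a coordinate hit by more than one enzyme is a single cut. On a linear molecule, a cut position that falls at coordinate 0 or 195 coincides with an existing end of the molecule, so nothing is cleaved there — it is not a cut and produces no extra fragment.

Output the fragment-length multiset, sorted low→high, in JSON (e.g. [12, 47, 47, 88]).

Scan for sites:
  ZebII TAGCTTGT/8: at [46, 101, 154, 163] ⇒ [54, 109, 162, 171]
  UxaII AGGG/4: at [27, 33, 58, 125] ⇒ [31, 37, 62, 129]
  PtaII CCCGACGG/5: at [73, 114, 146, 185] ⇒ [78, 119, 151, 190]
  NpsII CGACCAT/0: at [0, 39, 62, 81, 129, 178] ⇒ [39, 62, 81, 129, 178] (position 0 is a terminus of the linear molecule — no cut)
  BxoIII GTGG/1: at [20, 169] ⇒ [21, 170]

Pooled cuts: [21, 31, 37, 39, 54, 62, 78, 81, 109, 119, 129, 151, 162, 170, 171, 178, 190]

Fragments:
  [0,21): 21 bp
  [21,31): 10 bp
  [31,37): 6 bp
  [37,39): 2 bp
  [39,54): 15 bp
  [54,62): 8 bp
  [62,78): 16 bp
  [78,81): 3 bp
  [81,109): 28 bp
  [109,119): 10 bp
  [119,129): 10 bp
  [129,151): 22 bp
  [151,162): 11 bp
  [162,170): 8 bp
  [170,171): 1 bp
  [171,178): 7 bp
  [178,190): 12 bp
  [190,195): 5 bp

[1,2,3,5,6,7,8,8,10,10,10,11,12,15,16,21,22,28]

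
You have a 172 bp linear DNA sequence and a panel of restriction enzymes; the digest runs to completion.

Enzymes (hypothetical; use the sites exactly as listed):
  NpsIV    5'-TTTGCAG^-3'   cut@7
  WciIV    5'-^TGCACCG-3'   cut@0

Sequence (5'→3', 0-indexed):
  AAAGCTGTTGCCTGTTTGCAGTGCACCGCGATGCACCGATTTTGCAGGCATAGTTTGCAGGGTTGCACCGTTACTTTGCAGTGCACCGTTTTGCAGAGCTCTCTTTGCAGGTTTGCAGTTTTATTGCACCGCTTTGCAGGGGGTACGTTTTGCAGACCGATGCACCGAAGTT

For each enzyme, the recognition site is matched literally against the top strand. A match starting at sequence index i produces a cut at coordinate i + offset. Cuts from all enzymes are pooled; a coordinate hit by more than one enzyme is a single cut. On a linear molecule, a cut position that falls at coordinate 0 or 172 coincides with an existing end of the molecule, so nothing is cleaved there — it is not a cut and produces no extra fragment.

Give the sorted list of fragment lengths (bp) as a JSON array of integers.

Scan for sites:
  NpsIV (TTTGCAG, off=7): starts [14, 40, 53, 74, 89, 103, 111, 132, 148] → cuts [21, 47, 60, 81, 96, 110, 118, 139, 155]
  WciIV (TGCACCG, off=0): starts [21, 31, 63, 81, 124, 160] → cuts [21, 31, 63, 81, 124, 160]

All cut coordinates (distinct, sorted): [21, 31, 47, 60, 63, 81, 96, 110, 118, 124, 139, 155, 160]

Fragments:
  [0,21): 21 bp
  [21,31): 10 bp
  [31,47): 16 bp
  [47,60): 13 bp
  [60,63): 3 bp
  [63,81): 18 bp
  [81,96): 15 bp
  [96,110): 14 bp
  [110,118): 8 bp
  [118,124): 6 bp
  [124,139): 15 bp
  [139,155): 16 bp
  [155,160): 5 bp
  [160,172): 12 bp

[3,5,6,8,10,12,13,14,15,15,16,16,18,21]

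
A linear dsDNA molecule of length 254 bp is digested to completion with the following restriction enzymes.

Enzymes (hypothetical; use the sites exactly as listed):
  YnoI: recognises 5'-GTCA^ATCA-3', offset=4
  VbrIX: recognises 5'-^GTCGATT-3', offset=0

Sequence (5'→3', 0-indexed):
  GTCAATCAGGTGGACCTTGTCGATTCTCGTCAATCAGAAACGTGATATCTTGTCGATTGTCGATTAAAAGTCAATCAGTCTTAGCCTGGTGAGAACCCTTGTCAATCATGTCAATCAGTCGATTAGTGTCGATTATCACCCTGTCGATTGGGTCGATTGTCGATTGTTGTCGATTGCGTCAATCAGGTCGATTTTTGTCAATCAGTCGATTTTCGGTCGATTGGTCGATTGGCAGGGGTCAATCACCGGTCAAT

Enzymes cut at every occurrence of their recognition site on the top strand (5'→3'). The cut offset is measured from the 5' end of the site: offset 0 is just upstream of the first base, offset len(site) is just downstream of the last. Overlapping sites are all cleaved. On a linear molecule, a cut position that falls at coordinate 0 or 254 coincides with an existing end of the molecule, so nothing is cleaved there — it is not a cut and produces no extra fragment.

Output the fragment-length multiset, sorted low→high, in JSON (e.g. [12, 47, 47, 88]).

Per-enzyme occurrences:
  YnoI (GTCAATCA, off=4): starts [0, 28, 69, 100, 109, 177, 196, 237] → cuts [4, 32, 73, 104, 113, 181, 200, 241]
  VbrIX (GTCGATT, off=0): starts [18, 51, 58, 117, 127, 142, 151, 158, 168, 186, 204, 215, 223] → cuts [18, 51, 58, 117, 127, 142, 151, 158, 168, 186, 204, 215, 223]

Pooled cuts: [4, 18, 32, 51, 58, 73, 104, 113, 117, 127, 142, 151, 158, 168, 181, 186, 200, 204, 215, 223, 241]

Fragments:
  [0,4): 4 bp
  [4,18): 14 bp
  [18,32): 14 bp
  [32,51): 19 bp
  [51,58): 7 bp
  [58,73): 15 bp
  [73,104): 31 bp
  [104,113): 9 bp
  [113,117): 4 bp
  [117,127): 10 bp
  [127,142): 15 bp
  [142,151): 9 bp
  [151,158): 7 bp
  [158,168): 10 bp
  [168,181): 13 bp
  [181,186): 5 bp
  [186,200): 14 bp
  [200,204): 4 bp
  [204,215): 11 bp
  [215,223): 8 bp
  [223,241): 18 bp
  [241,254): 13 bp

[4,4,4,5,7,7,8,9,9,10,10,11,13,13,14,14,14,15,15,18,19,31]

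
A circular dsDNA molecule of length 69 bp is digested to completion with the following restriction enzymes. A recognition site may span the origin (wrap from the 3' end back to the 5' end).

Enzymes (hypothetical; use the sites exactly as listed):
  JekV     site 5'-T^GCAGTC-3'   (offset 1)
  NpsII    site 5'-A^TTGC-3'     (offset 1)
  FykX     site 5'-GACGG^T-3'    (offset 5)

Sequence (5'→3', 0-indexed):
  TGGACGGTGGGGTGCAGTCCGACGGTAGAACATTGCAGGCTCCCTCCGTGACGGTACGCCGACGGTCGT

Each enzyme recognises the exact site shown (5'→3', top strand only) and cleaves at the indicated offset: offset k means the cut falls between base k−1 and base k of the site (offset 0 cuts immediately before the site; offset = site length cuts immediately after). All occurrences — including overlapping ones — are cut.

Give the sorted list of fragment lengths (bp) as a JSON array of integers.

Site scan:
  JekV (TGCAGTC, off=1): starts [12] → cuts [13]
  NpsII (ATTGC, off=1): starts [31] → cuts [32]
  FykX (GACGGT, off=5): starts [2, 20, 49, 60] → cuts [7, 25, 54, 65]

Pooled cuts: [7, 13, 25, 32, 54, 65]

Fragment lengths:
  7→13: 6 bp
  13→25: 12 bp
  25→32: 7 bp
  32→54: 22 bp
  54→65: 11 bp
  65→7 (wrap): 69-65+7 = 11 bp

[6,7,11,11,12,22]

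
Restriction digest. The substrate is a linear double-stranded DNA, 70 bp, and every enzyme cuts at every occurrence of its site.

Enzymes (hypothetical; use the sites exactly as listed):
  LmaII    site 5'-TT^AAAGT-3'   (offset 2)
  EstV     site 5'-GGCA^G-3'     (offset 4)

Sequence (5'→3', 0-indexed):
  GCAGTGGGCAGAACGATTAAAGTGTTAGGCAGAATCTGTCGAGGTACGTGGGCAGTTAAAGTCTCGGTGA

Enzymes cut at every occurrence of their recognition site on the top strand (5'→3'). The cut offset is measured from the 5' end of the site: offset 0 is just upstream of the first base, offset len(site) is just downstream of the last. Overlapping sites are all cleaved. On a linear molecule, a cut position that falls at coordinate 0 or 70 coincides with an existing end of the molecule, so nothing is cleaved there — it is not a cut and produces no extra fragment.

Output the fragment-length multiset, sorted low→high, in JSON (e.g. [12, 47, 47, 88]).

[3,8,10,13,13,23]

Per-enzyme occurrences:
  LmaII TTAAAGT/2: at [16, 55] ⇒ [18, 57]
  EstV GGCAG/4: at [6, 27, 50] ⇒ [10, 31, 54]

Pooled cuts: [10, 18, 31, 54, 57]

Fragments:
  [0,10): 10 bp
  [10,18): 8 bp
  [18,31): 13 bp
  [31,54): 23 bp
  [54,57): 3 bp
  [57,70): 13 bp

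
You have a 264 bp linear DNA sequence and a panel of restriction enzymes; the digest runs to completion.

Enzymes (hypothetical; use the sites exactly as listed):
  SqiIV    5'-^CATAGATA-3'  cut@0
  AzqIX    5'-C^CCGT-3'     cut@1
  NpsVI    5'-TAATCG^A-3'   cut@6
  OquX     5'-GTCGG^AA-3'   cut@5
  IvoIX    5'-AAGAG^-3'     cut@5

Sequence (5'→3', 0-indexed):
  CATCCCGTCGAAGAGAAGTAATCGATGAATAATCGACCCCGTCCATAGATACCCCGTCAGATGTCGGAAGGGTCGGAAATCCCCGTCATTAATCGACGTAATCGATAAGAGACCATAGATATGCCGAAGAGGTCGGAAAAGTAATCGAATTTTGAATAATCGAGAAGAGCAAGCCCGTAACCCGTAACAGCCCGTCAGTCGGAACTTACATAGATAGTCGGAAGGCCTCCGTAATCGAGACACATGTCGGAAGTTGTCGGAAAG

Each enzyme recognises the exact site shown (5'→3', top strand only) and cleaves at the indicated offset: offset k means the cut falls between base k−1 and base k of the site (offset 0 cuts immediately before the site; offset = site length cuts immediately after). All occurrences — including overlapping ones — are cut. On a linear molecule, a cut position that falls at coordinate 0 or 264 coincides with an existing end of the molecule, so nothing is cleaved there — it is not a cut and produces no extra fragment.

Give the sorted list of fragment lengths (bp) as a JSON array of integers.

Scan for sites:
  SqiIV (CATAGATA, off=0): starts [43, 113, 208] → cuts [43, 113, 208]
  AzqIX (CCCGT, off=1): starts [3, 37, 52, 81, 173, 180, 190] → cuts [4, 38, 53, 82, 174, 181, 191]
  NpsVI (TAATCGA, off=6): starts [18, 29, 89, 98, 141, 156, 231] → cuts [24, 35, 95, 104, 147, 162, 237]
  OquX (GTCGGAA, off=5): starts [62, 71, 131, 197, 216, 245, 255] → cuts [67, 76, 136, 202, 221, 250, 260]
  IvoIX (AAGAG, off=5): starts [10, 106, 126, 164] → cuts [15, 111, 131, 169]

Pooled cuts: [4, 15, 24, 35, 38, 43, 53, 67, 76, 82, 95, 104, 111, 113, 131, 136, 147, 162, 169, 174, 181, 191, 202, 208, 221, 237, 250, 260]

Fragment lengths:
  [0,4): 4 bp
  [4,15): 11 bp
  [15,24): 9 bp
  [24,35): 11 bp
  [35,38): 3 bp
  [38,43): 5 bp
  [43,53): 10 bp
  [53,67): 14 bp
  [67,76): 9 bp
  [76,82): 6 bp
  [82,95): 13 bp
  [95,104): 9 bp
  [104,111): 7 bp
  [111,113): 2 bp
  [113,131): 18 bp
  [131,136): 5 bp
  [136,147): 11 bp
  [147,162): 15 bp
  [162,169): 7 bp
  [169,174): 5 bp
  [174,181): 7 bp
  [181,191): 10 bp
  [191,202): 11 bp
  [202,208): 6 bp
  [208,221): 13 bp
  [221,237): 16 bp
  [237,250): 13 bp
  [250,260): 10 bp
  [260,264): 4 bp

[2,3,4,4,5,5,5,6,6,7,7,7,9,9,9,10,10,10,11,11,11,11,13,13,13,14,15,16,18]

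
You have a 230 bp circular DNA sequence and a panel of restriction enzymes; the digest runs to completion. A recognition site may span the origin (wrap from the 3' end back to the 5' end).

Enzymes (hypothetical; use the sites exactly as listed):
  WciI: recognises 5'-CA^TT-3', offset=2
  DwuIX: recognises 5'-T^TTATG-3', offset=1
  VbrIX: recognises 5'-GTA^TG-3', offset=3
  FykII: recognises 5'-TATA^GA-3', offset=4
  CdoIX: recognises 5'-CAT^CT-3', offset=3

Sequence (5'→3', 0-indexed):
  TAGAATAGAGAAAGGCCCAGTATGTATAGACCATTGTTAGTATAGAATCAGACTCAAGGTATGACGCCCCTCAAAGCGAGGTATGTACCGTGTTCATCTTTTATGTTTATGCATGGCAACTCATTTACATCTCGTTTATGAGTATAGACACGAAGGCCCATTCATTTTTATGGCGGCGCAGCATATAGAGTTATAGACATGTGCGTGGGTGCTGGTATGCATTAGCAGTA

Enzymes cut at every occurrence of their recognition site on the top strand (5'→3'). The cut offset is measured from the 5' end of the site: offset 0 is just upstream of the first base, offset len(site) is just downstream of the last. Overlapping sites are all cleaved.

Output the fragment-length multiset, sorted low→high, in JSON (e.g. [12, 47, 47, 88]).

Scan for sites:
  WciI CATT/2: at [31, 121, 158, 162, 219] ⇒ [33, 123, 160, 164, 221]
  DwuIX TTTATG/1: at [99, 105, 134, 166] ⇒ [100, 106, 135, 167]
  VbrIX GTATG/3: at [19, 58, 80, 214] ⇒ [22, 61, 83, 217]
  FykII TATAGA/4: at [24, 40, 142, 183, 191, 228] ⇒ [2, 28, 44, 146, 187, 195]
  CdoIX CATCT/3: at [94, 127] ⇒ [97, 130]

Pooled cuts: [2, 22, 28, 33, 44, 61, 83, 97, 100, 106, 123, 130, 135, 146, 160, 164, 167, 187, 195, 217, 221]

Fragment lengths:
  2→22: 20 bp
  22→28: 6 bp
  28→33: 5 bp
  33→44: 11 bp
  44→61: 17 bp
  61→83: 22 bp
  83→97: 14 bp
  97→100: 3 bp
  100→106: 6 bp
  106→123: 17 bp
  123→130: 7 bp
  130→135: 5 bp
  135→146: 11 bp
  146→160: 14 bp
  160→164: 4 bp
  164→167: 3 bp
  167→187: 20 bp
  187→195: 8 bp
  195→217: 22 bp
  217→221: 4 bp
  221→2 (wrap): 230-221+2 = 11 bp

[3,3,4,4,5,5,6,6,7,8,11,11,11,14,14,17,17,20,20,22,22]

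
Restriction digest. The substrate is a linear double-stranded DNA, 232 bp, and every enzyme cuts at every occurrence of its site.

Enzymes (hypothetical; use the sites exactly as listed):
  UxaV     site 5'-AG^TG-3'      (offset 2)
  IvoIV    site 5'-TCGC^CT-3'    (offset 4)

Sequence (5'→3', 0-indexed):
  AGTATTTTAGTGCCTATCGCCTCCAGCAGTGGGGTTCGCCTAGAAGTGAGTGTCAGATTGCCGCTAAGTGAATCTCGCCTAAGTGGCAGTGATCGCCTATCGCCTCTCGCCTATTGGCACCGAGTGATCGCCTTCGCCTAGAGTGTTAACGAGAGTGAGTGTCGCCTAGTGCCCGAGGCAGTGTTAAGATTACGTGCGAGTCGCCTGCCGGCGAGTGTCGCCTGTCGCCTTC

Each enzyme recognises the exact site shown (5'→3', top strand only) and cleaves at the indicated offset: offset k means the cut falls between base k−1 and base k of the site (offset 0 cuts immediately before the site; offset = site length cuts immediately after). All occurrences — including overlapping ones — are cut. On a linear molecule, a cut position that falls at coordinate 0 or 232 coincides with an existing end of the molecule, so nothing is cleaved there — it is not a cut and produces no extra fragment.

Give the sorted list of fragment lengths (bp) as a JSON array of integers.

Scan for sites:
  UxaV AGTG/2: at [8, 27, 44, 48, 66, 81, 87, 122, 141, 153, 157, 167, 179, 213] ⇒ [10, 29, 46, 50, 68, 83, 89, 124, 143, 155, 159, 169, 181, 215]
  IvoIV TCGCCT/4: at [16, 35, 74, 92, 99, 106, 127, 133, 161, 200, 217, 224] ⇒ [20, 39, 78, 96, 103, 110, 131, 137, 165, 204, 221, 228]

Pooled cuts: [10, 20, 29, 39, 46, 50, 68, 78, 83, 89, 96, 103, 110, 124, 131, 137, 143, 155, 159, 165, 169, 181, 204, 215, 221, 228]

Fragments:
  [0,10): 10 bp
  [10,20): 10 bp
  [20,29): 9 bp
  [29,39): 10 bp
  [39,46): 7 bp
  [46,50): 4 bp
  [50,68): 18 bp
  [68,78): 10 bp
  [78,83): 5 bp
  [83,89): 6 bp
  [89,96): 7 bp
  [96,103): 7 bp
  [103,110): 7 bp
  [110,124): 14 bp
  [124,131): 7 bp
  [131,137): 6 bp
  [137,143): 6 bp
  [143,155): 12 bp
  [155,159): 4 bp
  [159,165): 6 bp
  [165,169): 4 bp
  [169,181): 12 bp
  [181,204): 23 bp
  [204,215): 11 bp
  [215,221): 6 bp
  [221,228): 7 bp
  [228,232): 4 bp

[4,4,4,4,5,6,6,6,6,6,7,7,7,7,7,7,9,10,10,10,10,11,12,12,14,18,23]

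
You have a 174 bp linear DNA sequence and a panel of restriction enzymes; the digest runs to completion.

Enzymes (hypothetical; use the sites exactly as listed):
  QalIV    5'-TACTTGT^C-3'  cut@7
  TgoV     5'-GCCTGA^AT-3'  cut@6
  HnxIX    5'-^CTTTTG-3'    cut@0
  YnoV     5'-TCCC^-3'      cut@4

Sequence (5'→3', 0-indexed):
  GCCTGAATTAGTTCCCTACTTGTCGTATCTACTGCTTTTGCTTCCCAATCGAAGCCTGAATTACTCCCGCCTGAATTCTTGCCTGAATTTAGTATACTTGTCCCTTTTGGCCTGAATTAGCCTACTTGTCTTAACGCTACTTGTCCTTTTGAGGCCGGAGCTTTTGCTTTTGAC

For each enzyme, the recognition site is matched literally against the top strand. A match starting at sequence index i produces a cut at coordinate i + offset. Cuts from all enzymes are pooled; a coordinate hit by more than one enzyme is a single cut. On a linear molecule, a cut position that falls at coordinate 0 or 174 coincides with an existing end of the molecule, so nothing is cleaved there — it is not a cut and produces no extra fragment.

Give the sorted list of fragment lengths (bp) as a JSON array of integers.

[1,1,2,6,6,6,7,8,9,10,11,11,12,12,13,14,15,15,15]

Scan for sites:
  QalIV TACTTGTC/7: at [16, 94, 122, 137] ⇒ [23, 101, 129, 144]
  TgoV GCCTGAAT/6: at [0, 53, 68, 80, 109] ⇒ [6, 59, 74, 86, 115]
  HnxIX CTTTTG/0: at [34, 103, 145, 160, 166] ⇒ [34, 103, 145, 160, 166]
  YnoV TCCC/4: at [12, 42, 64, 100] ⇒ [16, 46, 68, 104]

Pooled cuts: [6, 16, 23, 34, 46, 59, 68, 74, 86, 101, 103, 104, 115, 129, 144, 145, 160, 166]

Fragment lengths:
  [0,6): 6 bp
  [6,16): 10 bp
  [16,23): 7 bp
  [23,34): 11 bp
  [34,46): 12 bp
  [46,59): 13 bp
  [59,68): 9 bp
  [68,74): 6 bp
  [74,86): 12 bp
  [86,101): 15 bp
  [101,103): 2 bp
  [103,104): 1 bp
  [104,115): 11 bp
  [115,129): 14 bp
  [129,144): 15 bp
  [144,145): 1 bp
  [145,160): 15 bp
  [160,166): 6 bp
  [166,174): 8 bp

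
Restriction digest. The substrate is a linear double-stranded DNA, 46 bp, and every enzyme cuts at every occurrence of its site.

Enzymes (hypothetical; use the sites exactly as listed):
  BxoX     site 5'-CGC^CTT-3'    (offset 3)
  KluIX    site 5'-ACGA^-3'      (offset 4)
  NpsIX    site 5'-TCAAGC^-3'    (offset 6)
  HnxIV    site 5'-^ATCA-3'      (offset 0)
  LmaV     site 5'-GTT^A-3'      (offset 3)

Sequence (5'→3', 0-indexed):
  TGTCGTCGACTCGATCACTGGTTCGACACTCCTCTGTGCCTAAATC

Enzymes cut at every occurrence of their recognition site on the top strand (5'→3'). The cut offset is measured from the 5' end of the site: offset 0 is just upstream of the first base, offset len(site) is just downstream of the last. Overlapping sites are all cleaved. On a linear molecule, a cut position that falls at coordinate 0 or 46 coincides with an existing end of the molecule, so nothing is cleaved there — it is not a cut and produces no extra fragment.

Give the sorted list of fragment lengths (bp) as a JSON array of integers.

[13,33]

Per-enzyme occurrences:
  BxoX (CGCCTT, off=3): no sites
  KluIX (ACGA, off=4): no sites
  NpsIX (TCAAGC, off=6): no sites
  HnxIV ATCA/0: at [13] ⇒ [13]
  LmaV (GTTA, off=3): no sites

Pooled cuts: [13]

Fragment lengths:
  [0,13): 13 bp
  [13,46): 33 bp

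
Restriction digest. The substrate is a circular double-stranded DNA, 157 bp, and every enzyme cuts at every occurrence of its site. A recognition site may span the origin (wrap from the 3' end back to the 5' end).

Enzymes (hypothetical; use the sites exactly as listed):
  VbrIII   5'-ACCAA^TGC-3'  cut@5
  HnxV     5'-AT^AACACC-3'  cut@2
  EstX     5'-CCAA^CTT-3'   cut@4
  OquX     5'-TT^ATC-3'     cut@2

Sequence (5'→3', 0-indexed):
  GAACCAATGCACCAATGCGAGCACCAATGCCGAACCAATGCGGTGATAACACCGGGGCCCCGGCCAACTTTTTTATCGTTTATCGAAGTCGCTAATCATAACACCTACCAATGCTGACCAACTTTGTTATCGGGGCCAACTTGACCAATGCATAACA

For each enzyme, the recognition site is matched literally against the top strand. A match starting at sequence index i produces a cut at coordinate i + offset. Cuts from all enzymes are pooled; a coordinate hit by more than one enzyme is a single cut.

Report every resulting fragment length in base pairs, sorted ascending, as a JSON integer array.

Scan for sites:
  VbrIII ACCAATGC/5: at [2, 10, 22, 33, 106, 143] ⇒ [7, 15, 27, 38, 111, 148]
  HnxV ATAACACC/2: at [45, 97] ⇒ [47, 99]
  EstX CCAACTT/4: at [63, 117, 135] ⇒ [67, 121, 139]
  OquX TTATC/2: at [72, 79, 126] ⇒ [74, 81, 128]

Pooled cuts: [7, 15, 27, 38, 47, 67, 74, 81, 99, 111, 121, 128, 139, 148]

Fragments:
  7→15: 8 bp
  15→27: 12 bp
  27→38: 11 bp
  38→47: 9 bp
  47→67: 20 bp
  67→74: 7 bp
  74→81: 7 bp
  81→99: 18 bp
  99→111: 12 bp
  111→121: 10 bp
  121→128: 7 bp
  128→139: 11 bp
  139→148: 9 bp
  148→7 (wrap): 157-148+7 = 16 bp

[7,7,7,8,9,9,10,11,11,12,12,16,18,20]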